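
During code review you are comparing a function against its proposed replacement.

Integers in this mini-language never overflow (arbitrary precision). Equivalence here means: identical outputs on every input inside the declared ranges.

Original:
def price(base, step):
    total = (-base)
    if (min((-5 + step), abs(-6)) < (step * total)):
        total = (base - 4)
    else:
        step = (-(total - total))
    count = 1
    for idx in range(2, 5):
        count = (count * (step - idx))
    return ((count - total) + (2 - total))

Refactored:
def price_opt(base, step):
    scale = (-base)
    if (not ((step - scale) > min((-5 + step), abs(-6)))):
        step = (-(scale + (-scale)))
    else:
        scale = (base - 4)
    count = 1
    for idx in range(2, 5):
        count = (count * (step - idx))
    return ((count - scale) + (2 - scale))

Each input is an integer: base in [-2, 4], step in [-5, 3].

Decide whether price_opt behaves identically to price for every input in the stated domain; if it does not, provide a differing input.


Try base=-2, step=-5.
price: total=2, then (min((-5 + step), abs(-6)) < (step * total)) is false, then step=0, then count=1, then (idx=2), then count=-2, then (idx=3), then count=6, then (idx=4), then count=-24, then returns -26
price_opt: scale=2, then (not ((step - scale) > min((-5 + step), abs(-6)))) is false, then scale=-6, then count=1, then (idx=2), then count=-7, then (idx=3), then count=56, then (idx=4), then count=-504, then returns -490
-26 against -490: the behavior changed.
verdict: not equivalent; witness: base=-2, step=-5


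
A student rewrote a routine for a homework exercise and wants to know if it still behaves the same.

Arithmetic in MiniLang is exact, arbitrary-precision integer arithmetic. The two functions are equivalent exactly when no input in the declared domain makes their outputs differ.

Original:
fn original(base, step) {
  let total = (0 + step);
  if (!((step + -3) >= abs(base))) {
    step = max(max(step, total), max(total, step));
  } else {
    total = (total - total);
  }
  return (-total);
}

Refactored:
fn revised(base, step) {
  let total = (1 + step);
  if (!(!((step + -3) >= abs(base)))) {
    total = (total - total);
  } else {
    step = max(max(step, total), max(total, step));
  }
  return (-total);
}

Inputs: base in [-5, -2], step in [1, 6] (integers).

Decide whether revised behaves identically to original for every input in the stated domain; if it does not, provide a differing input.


base=-5, step=1 yields -1 from original but -2 from revised.
verdict: not equivalent; witness: base=-5, step=1


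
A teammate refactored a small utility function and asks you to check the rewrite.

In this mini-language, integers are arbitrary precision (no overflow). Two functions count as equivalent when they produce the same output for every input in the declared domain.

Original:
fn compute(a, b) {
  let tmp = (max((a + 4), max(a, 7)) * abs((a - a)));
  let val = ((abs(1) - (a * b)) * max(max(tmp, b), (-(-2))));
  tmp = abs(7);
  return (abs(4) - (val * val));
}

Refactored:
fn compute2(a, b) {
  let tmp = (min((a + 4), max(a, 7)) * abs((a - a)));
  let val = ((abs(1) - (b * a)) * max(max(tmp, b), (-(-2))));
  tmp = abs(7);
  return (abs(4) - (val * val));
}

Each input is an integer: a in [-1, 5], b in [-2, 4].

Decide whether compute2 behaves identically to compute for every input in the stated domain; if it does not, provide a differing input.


Equivalent. The suspicious edit (`max((a + 4), max(a, 7))` became `min((a + 4), max(a, 7))`) never changes the result for any input inside the declared domain.
Checked all 49 inputs in the declared domain: the outputs agree on every one.
One worked example (a=-1, b=-1) — compute: tmp := 0 | val := 0 | tmp := 7 | result 4; compute2: tmp := 0 | val := 0 | tmp := 7 | result 4; agreement on 4.
verdict: equivalent


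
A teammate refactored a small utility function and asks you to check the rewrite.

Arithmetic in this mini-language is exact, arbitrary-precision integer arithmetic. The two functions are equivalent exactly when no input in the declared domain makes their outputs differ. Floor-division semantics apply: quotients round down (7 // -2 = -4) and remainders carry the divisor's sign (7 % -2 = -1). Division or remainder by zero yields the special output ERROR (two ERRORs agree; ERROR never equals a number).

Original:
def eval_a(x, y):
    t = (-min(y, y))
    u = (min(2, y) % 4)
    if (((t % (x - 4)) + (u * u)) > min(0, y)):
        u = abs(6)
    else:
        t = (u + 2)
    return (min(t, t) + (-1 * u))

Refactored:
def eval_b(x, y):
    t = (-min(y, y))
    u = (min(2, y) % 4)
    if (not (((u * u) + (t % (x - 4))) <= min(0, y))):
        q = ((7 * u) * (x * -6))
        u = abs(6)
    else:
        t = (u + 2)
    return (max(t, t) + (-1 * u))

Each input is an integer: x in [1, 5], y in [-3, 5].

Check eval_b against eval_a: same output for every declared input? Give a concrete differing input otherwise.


The one real change (`min(t, t)` became `max(t, t)`) has no effect anywhere in the declared ranges.
Spot check at x=2, y=5 — eval_a: t := -5 | u := 2 | (((t % (x - 4)) + (u * u)) > min(0, y)): true | u := 6 | result -11. eval_b: t := -5 | u := 2 | (not (((u * u) + (t % (x - 4))) <= min(0, y))): true | q := -168 | u := 6 | result -11. Both give -11.
Every one of the 45 inputs gives matching results.
verdict: equivalent


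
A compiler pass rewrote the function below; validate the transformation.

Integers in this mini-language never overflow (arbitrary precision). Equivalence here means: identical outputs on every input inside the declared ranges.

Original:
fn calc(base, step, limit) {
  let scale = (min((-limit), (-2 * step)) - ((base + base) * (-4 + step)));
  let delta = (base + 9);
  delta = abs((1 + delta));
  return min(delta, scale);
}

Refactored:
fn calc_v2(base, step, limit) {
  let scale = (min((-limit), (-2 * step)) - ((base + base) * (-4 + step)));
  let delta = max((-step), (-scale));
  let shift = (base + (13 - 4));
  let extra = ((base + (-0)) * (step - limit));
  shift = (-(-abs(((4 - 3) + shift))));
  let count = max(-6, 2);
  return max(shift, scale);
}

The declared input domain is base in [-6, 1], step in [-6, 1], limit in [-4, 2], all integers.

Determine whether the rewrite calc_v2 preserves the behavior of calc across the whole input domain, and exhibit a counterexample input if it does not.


On input base=-6, step=-6, limit=-4, calc returns -116 while calc_v2 returns 4.
verdict: not equivalent; witness: base=-6, step=-6, limit=-4


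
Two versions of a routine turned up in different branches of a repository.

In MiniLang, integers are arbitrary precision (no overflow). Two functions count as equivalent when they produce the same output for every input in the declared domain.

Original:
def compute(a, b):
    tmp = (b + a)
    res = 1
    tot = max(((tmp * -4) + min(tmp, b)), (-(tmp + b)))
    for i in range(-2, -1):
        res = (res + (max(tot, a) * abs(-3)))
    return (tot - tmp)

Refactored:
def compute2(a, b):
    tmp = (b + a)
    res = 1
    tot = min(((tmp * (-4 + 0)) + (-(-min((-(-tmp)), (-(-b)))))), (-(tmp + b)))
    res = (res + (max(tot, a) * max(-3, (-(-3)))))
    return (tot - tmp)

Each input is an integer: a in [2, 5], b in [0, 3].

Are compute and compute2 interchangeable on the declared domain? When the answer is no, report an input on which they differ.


These are not equivalent — on a=2, b=0 the outputs split (-4 vs -10).
compute: tmp = 2; res = 1; tot = -2; [i=-2]; res = 7; return -4
compute2: tmp = 2; res = 1; tot = -8; res = 7; return -10
verdict: not equivalent; witness: a=2, b=0


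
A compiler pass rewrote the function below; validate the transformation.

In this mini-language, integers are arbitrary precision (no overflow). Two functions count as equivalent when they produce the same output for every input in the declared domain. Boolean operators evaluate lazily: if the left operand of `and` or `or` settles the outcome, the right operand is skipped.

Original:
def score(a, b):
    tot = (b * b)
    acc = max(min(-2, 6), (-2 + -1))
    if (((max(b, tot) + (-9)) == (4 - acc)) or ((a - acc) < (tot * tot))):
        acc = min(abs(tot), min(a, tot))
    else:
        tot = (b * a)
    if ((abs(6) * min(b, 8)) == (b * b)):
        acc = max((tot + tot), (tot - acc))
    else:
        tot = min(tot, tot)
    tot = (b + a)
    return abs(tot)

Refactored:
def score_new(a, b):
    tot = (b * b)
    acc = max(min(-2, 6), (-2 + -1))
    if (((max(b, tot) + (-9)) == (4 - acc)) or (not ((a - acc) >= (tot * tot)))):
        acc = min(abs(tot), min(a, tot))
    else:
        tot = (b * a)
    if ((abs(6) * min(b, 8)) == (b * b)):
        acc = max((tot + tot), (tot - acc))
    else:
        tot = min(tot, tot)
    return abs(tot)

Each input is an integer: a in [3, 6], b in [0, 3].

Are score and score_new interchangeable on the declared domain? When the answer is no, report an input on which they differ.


Not equivalent: a=3, b=0 separates them (3 vs 0).
score: tot=0, then acc=-2, then (((max(b, tot) + (-9)) == (4 - acc)) or ((a - acc) < (tot * tot))) is false, then tot=0, then ((abs(6) * min(b, 8)) == (b * b)) is true, then acc=2, then tot=3, then returns 3
score_new: tot=0, then acc=-2, then (((max(b, tot) + (-9)) == (4 - acc)) or (not ((a - acc) >= (tot * tot)))) is false, then tot=0, then ((abs(6) * min(b, 8)) == (b * b)) is true, then acc=2, then returns 0
verdict: not equivalent; witness: a=3, b=0


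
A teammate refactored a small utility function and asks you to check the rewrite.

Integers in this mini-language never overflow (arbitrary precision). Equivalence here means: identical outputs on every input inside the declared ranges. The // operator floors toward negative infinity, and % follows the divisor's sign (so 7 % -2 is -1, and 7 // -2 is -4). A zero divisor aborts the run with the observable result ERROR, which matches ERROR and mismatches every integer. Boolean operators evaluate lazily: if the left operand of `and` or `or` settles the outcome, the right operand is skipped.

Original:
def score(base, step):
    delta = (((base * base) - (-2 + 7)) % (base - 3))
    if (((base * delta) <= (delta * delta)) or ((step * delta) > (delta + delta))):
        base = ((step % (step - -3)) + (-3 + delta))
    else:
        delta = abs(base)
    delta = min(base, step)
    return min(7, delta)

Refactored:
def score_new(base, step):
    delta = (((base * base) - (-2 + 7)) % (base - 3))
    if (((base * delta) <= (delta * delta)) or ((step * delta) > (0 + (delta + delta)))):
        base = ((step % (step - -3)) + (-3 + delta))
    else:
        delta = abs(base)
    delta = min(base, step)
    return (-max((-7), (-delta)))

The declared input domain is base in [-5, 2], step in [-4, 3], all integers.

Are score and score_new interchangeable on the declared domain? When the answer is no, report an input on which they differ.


Although arithmetic usage differs; also constant usage differs; also min/max/abs usage differs, 64/64 inputs agree.
verdict: equivalent


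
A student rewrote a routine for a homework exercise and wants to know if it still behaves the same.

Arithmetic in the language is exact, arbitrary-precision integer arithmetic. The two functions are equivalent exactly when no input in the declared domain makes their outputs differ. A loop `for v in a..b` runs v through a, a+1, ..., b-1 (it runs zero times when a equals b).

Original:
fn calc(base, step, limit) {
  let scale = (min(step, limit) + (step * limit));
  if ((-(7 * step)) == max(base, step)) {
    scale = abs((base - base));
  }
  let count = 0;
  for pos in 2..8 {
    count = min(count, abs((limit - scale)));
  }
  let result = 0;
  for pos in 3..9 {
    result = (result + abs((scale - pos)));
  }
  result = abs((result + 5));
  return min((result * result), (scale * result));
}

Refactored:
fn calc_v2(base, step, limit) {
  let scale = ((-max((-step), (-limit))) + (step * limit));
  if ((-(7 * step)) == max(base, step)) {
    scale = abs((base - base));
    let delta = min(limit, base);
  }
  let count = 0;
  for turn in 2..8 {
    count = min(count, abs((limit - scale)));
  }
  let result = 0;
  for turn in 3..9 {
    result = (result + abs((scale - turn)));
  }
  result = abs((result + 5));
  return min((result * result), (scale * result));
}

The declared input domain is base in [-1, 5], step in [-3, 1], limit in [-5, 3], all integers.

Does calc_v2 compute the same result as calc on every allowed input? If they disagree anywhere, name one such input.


Although min/max/abs usage differs, plus statement counts differ, plus local variable names differ, 315/315 inputs agree.
verdict: equivalent


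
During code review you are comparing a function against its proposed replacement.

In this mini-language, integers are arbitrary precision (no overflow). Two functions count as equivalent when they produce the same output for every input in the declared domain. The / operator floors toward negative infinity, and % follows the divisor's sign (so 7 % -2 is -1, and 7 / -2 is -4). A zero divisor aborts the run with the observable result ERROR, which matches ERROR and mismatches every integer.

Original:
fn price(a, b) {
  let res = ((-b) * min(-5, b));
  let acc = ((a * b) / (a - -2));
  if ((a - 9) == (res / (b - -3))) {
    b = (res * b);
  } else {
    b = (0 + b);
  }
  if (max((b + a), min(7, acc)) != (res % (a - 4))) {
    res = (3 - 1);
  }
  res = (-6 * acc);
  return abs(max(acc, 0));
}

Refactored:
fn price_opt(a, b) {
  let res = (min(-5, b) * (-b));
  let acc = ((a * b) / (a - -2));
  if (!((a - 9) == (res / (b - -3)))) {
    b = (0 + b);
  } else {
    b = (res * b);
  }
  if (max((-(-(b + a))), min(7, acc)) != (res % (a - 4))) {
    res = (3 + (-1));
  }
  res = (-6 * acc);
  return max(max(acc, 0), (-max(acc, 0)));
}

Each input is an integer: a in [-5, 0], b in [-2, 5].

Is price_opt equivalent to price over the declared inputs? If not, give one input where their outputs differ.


The two versions differ — the changes include boolean connective usage differs, and arithmetic usage differs, and constant usage differs, and min/max/abs usage differs.
Spot check at a=-1, b=4 — price: res=20, then acc=-4, then ((a - 9) == (res / (b - -3))) is false, then b=4, then (max((b + a), min(7, acc)) != (res % (a - 4))) is true, then res=2, then res=24, then returns 0. price_opt: res=20, then acc=-4, then (!((a - 9) == (res / (b - -3)))) is true, then b=4, then (max((-(-(b + a))), min(7, acc)) != (res % (a - 4))) is true, then res=2, then res=24, then returns 0. Both give 0.
An exhaustive pass over the 48 declared inputs shows identical outputs.
verdict: equivalent


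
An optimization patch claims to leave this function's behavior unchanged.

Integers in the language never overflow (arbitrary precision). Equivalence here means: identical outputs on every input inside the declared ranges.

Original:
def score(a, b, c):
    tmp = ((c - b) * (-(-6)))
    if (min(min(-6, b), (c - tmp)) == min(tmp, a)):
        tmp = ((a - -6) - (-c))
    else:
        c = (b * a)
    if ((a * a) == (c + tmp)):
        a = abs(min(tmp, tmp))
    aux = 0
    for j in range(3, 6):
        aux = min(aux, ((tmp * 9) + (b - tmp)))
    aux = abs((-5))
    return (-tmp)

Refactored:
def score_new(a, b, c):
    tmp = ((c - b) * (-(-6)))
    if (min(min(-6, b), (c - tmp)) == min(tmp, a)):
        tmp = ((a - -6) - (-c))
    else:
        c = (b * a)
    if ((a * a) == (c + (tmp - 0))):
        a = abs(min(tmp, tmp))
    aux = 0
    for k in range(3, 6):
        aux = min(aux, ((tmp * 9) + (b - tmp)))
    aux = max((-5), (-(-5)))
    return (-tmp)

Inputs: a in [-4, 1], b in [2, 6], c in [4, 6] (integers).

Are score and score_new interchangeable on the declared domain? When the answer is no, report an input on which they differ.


Changes here: arithmetic usage differs, plus constant usage differs, plus min/max/abs usage differs, plus local variable names differ; the full 90-point sweep finds no disagreement.
verdict: equivalent


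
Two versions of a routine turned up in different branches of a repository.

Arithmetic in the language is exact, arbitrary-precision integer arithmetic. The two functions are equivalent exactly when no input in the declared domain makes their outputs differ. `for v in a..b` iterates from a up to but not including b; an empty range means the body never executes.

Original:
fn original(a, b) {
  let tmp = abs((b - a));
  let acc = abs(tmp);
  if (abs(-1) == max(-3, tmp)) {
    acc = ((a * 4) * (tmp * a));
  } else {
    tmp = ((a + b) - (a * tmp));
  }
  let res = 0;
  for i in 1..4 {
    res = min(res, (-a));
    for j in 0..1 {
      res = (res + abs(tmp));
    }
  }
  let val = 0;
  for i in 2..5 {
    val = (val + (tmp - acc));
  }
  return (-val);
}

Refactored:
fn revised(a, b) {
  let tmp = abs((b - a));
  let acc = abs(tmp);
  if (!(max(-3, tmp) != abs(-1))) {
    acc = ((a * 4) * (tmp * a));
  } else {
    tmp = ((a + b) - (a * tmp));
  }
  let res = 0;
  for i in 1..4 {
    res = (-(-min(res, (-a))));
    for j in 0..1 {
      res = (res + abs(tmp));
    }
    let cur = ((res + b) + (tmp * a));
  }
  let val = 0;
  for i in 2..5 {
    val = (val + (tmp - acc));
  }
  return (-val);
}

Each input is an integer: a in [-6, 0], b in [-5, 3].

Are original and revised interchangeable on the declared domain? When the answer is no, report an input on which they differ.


Equivalent — the differences include comparison usage differs; also boolean connective usage differs; also statement counts differ; also arithmetic usage differs; also local variable names differ, yet no declared input distinguishes the two.
Spot check at a=-2, b=2 — original: tmp = 4; acc = 4; (abs(-1) == max(-3, tmp)) -> false; tmp = 8; res = 0; [i=1]; res = 0; [j=0]; res = 8; [i=2]; res = 2; [j=0]; res = 10; [i=3]; res = 2; [j=0]; res = 10; val = 0; [i=2]; val = 4; [i=3]; val = 8; [i=4]; val = 12; return -12. revised: tmp = 4; acc = 4; (!(max(-3, tmp) != abs(-1))) -> false; tmp = 8; res = 0; [i=1]; res = 0; [j=0]; res = 8; cur = -6; [i=2]; res = 2; [j=0]; res = 10; cur = -4; [i=3]; res = 2; [j=0]; res = 10; cur = -4; val = 0; [i=2]; val = 4; [i=3]; val = 8; [i=4]; val = 12; return -12. Both give -12.
Sweeping the whole domain (63 inputs) finds no disagreement.
verdict: equivalent


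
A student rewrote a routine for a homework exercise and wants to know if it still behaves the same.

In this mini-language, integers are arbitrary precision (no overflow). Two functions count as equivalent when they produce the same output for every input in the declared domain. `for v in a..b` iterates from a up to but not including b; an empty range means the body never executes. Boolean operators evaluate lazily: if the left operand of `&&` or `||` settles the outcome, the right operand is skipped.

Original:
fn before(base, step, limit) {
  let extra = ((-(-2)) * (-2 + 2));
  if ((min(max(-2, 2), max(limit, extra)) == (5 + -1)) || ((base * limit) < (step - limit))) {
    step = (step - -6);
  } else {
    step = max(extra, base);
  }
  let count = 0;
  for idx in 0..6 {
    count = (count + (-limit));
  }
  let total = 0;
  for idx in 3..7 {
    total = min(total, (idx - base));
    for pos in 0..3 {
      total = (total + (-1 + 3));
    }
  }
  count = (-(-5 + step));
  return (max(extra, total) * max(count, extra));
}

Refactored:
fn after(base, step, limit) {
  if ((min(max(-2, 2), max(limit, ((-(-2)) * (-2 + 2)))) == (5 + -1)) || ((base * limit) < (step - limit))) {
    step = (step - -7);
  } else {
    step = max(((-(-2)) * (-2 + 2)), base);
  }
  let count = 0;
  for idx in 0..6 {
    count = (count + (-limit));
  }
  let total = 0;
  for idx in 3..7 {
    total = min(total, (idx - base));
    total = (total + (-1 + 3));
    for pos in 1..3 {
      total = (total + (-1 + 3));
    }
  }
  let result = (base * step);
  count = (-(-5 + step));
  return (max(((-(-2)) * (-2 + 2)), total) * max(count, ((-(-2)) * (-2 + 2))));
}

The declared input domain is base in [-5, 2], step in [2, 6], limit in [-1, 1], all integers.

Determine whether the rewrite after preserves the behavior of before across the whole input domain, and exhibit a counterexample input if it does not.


Although `-6` became `-7`, no input in the stated domain can expose it.
As a probe, take base=1, step=2, limit=0: before runs extra becomes 0; next ((min(max(-2, 2), max(limit, extra)) == (5 + -1)) || ((base * limit) < (step - limit))) evaluates to true; next step becomes 8; next count becomes 0; next at idx=0:; next count becomes 0; next at idx=1:; next count becomes 0; next at idx=2:; next count becomes 0; next at idx=3:; next count becomes 0; next at idx=4:; next count becomes 0; next at idx=5:; next count becomes 0; next total becomes 0; next at idx=3:; next total becomes 0; next at pos=0:; next total becomes 2; next at pos=1:; next total becomes 4; next at pos=2:; next total becomes 6; next at idx=4:; next total becomes 3; next at pos=0:; next total becomes 5; next at pos=1:; next total becomes 7; next at pos=2:; next total becomes 9; next at idx=5:; next total becomes 4; next at pos=0:; next total becomes 6; next at pos=1:; next total becomes 8; next at pos=2:; next total becomes 10; next at idx=6:; next total becomes 5; next at pos=0:; next total becomes 7; next at pos=1:; next total becomes 9; next at pos=2:; next total becomes 11; next count becomes -3; next final value 0; after runs ((min(max(-2, 2), max(limit, ((-(-2)) * (-2 + 2)))) == (5 + -1)) || ((base * limit) < (step - limit))) evaluates to true; next step becomes 9; next count becomes 0; next at idx=0:; next count becomes 0; next at idx=1:; next count becomes 0; next at idx=2:; next count becomes 0; next at idx=3:; next count becomes 0; next at idx=4:; next count becomes 0; next at idx=5:; next count becomes 0; next total becomes 0; next at idx=3:; next total becomes 0; next total becomes 2; next at pos=1:; next total becomes 4; next at pos=2:; next total becomes 6; next at idx=4:; next total becomes 3; next total becomes 5; next at pos=1:; next total becomes 7; next at pos=2:; next total becomes 9; next at idx=5:; next total becomes 4; next total becomes 6; next at pos=1:; next total becomes 8; next at pos=2:; next total becomes 10; next at idx=6:; next total becomes 5; next total becomes 7; next at pos=1:; next total becomes 9; next at pos=2:; next total becomes 11; next result becomes 9; next count becomes -4; next final value 0; both end at 0.
Sweeping the whole domain (120 inputs) finds no disagreement.
verdict: equivalent


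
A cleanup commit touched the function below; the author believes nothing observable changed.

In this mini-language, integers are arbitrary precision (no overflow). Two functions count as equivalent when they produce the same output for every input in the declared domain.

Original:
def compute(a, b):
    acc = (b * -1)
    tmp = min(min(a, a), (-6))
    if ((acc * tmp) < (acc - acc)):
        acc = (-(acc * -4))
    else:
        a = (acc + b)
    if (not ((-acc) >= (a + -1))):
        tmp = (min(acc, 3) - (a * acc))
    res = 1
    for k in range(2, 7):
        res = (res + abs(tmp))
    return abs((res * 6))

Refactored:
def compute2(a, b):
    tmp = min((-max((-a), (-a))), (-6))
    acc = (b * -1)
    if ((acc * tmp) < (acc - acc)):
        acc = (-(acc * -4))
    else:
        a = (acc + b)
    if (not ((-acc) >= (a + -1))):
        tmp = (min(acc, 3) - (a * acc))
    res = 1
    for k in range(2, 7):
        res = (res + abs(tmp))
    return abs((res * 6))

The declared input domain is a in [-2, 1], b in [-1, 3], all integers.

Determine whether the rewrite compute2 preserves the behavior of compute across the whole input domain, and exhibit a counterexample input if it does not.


Reading the diff, among the changes: min/max/abs usage differs.
One worked example (a=-2, b=0) — compute: acc := 0 | tmp := -6 | ((acc * tmp) < (acc - acc)): false | a := 0 | (not ((-acc) >= (a + -1))): false | res := 1 | iter k=2: | res := 7 | iter k=3: | res := 13 | iter k=4: | res := 19 | iter k=5: | res := 25 | iter k=6: | res := 31 | result 186; compute2: tmp := -6 | acc := 0 | ((acc * tmp) < (acc - acc)): false | a := 0 | (not ((-acc) >= (a + -1))): false | res := 1 | iter k=2: | res := 7 | iter k=3: | res := 13 | iter k=4: | res := 19 | iter k=5: | res := 25 | iter k=6: | res := 31 | result 186; agreement on 186.
Every one of the 20 inputs gives matching results.
verdict: equivalent


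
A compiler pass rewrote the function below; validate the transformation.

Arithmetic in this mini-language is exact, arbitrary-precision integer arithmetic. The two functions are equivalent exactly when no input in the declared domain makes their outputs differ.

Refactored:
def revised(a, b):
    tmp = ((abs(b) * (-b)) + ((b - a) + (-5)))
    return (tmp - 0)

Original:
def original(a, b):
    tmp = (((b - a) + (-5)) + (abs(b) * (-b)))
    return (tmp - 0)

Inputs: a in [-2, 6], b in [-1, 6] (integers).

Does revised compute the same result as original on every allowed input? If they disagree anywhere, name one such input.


Differences: same computation, different form — yet all 72 inputs agree.
verdict: equivalent


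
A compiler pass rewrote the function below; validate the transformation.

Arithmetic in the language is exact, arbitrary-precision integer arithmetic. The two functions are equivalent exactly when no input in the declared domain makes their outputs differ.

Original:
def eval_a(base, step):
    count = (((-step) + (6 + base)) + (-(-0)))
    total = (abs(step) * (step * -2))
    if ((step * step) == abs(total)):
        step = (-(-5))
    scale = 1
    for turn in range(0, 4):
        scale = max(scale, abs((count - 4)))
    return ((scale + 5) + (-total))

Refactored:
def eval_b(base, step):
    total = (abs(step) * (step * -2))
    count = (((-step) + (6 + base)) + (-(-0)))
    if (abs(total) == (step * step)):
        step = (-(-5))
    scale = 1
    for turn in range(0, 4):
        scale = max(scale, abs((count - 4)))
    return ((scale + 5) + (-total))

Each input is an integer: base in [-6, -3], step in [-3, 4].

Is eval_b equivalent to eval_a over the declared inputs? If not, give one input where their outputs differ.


Equivalent — the differences include same computation, different form, yet no declared input distinguishes the two.
One worked example (base=-5, step=1) — eval_a: count = 0; total = -2; ((step * step) == abs(total)) -> false; scale = 1; [turn=0]; scale = 4; [turn=1]; scale = 4; [turn=2]; scale = 4; [turn=3]; scale = 4; return 11; eval_b: total = -2; count = 0; (abs(total) == (step * step)) -> false; scale = 1; [turn=0]; scale = 4; [turn=1]; scale = 4; [turn=2]; scale = 4; [turn=3]; scale = 4; return 11; agreement on 11.
Checked all 32 inputs in the declared domain: the outputs agree on every one.
verdict: equivalent


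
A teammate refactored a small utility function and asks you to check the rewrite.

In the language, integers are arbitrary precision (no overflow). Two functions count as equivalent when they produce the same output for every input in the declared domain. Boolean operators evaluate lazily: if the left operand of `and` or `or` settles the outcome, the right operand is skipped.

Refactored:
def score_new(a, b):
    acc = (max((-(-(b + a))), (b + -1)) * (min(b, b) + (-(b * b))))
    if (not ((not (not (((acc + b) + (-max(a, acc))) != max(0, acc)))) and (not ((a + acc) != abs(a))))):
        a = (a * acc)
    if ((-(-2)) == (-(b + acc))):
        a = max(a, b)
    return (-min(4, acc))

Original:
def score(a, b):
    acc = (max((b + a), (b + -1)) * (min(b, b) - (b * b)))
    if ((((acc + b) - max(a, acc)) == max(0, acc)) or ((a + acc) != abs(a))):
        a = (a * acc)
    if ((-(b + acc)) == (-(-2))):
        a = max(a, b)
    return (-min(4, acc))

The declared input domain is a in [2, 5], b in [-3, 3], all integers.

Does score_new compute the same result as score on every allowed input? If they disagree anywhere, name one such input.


The two versions differ — the changes include arithmetic usage differs; comparison usage differs; boolean connective usage differs.
Spot check at a=3, b=1 — score: acc=0, then ((((acc + b) - max(a, acc)) == max(0, acc)) or ((a + acc) != abs(a))) is false, then ((-(b + acc)) == (-(-2))) is false, then returns 0. score_new: acc=0, then (not ((not (not (((acc + b) + (-max(a, acc))) != max(0, acc)))) and (not ((a + acc) != abs(a))))) is false, then ((-(-2)) == (-(b + acc))) is false, then returns 0. Both give 0.
Sweeping the whole domain (28 inputs) finds no disagreement.
verdict: equivalent


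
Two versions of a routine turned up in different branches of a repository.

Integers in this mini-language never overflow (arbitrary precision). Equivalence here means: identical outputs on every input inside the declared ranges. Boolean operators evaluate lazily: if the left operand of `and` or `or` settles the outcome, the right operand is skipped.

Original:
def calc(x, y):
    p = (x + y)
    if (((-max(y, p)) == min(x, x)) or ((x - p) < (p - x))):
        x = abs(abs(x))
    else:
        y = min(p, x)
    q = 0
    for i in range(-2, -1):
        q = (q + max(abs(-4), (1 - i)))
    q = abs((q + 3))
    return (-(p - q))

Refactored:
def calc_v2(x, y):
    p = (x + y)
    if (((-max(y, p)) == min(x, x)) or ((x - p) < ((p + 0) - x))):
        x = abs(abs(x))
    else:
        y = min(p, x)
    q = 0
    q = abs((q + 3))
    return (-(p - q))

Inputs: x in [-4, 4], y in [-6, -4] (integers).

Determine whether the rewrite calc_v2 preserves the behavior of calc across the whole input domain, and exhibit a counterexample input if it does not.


Try x=-4, y=-6.
calc: p=-10, then (((-max(y, p)) == min(x, x)) or ((x - p) < (p - x))) is false, then y=-10, then q=0, then (i=-2), then q=4, then q=7, then returns 17
calc_v2: p=-10, then (((-max(y, p)) == min(x, x)) or ((x - p) < ((p + 0) - x))) is false, then y=-10, then q=0, then q=3, then returns 13
17 and 13 differ, so these are not the same function on this domain.
verdict: not equivalent; witness: x=-4, y=-6


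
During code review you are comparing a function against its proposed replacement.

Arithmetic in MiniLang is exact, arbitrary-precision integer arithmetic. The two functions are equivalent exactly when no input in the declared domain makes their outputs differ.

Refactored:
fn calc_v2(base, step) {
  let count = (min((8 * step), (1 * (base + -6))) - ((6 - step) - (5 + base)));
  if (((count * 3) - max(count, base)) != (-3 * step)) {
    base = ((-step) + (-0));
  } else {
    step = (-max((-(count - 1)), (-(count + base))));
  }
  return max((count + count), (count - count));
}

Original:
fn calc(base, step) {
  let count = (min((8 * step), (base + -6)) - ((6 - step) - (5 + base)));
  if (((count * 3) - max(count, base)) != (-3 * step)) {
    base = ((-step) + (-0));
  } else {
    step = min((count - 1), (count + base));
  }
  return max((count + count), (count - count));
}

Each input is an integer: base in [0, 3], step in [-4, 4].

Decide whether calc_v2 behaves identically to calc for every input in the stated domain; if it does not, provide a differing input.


Equivalent — the differences include arithmetic usage differs, min/max/abs usage differs, constant usage differs, yet no declared input distinguishes the two.
One worked example (base=3, step=-1) — calc: count becomes -7; next (((count * 3) - max(count, base)) != (-3 * step)) evaluates to true; next base becomes 1; next final value 0; calc_v2: count becomes -7; next (((count * 3) - max(count, base)) != (-3 * step)) evaluates to true; next base becomes 1; next final value 0; agreement on 0.
Sweeping the whole domain (36 inputs) finds no disagreement.
verdict: equivalent


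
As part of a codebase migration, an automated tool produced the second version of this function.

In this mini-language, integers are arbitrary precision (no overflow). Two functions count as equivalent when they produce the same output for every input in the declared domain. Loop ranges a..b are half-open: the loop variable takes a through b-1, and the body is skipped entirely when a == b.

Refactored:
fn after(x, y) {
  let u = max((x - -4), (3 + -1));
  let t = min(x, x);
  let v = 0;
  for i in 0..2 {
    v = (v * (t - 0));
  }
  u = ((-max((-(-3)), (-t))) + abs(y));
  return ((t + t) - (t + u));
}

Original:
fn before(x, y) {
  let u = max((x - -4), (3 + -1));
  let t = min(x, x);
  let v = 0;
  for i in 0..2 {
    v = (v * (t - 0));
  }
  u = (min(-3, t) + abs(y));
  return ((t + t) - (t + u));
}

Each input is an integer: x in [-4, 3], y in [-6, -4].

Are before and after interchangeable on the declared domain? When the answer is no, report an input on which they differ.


The two are interchangeable: min/max/abs usage differs, and every declared input agrees.
Tracing x=3, y=-5: before: u = 7; t = 3; v = 0; [i=0]; v = 0; [i=1]; v = 0; u = 2; return 1 | after: u = 7; t = 3; v = 0; [i=0]; v = 0; [i=1]; v = 0; u = 2; return 1 — matching result 1.
An exhaustive pass over the 24 declared inputs shows identical outputs.
verdict: equivalent


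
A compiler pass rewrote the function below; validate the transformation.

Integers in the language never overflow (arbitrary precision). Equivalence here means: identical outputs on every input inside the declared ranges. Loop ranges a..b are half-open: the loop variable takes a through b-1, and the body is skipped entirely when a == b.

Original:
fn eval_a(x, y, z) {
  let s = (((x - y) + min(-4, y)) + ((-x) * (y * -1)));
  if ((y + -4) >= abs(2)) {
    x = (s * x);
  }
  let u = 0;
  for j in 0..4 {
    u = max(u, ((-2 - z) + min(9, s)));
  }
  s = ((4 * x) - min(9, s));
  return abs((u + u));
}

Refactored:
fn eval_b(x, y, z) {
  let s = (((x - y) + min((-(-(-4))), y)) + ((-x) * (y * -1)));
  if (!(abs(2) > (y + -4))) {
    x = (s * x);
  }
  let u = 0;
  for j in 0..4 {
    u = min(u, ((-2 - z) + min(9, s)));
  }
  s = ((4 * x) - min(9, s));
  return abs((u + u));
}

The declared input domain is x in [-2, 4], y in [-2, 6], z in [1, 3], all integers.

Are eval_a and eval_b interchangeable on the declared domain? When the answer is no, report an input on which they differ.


Run the pair on x=-2, y=-2, z=1.
eval_a: s = 0; ((y + -4) >= abs(2)) -> false; u = 0; [j=0]; u = 0; [j=1]; u = 0; [j=2]; u = 0; [j=3]; u = 0; s = -8; return 0
eval_b: s = 0; (!(abs(2) > (y + -4))) -> false; u = 0; [j=0]; u = -3; [j=1]; u = -3; [j=2]; u = -3; [j=3]; u = -3; s = -8; return 6
0 against 6: the behavior changed.
verdict: not equivalent; witness: x=-2, y=-2, z=1


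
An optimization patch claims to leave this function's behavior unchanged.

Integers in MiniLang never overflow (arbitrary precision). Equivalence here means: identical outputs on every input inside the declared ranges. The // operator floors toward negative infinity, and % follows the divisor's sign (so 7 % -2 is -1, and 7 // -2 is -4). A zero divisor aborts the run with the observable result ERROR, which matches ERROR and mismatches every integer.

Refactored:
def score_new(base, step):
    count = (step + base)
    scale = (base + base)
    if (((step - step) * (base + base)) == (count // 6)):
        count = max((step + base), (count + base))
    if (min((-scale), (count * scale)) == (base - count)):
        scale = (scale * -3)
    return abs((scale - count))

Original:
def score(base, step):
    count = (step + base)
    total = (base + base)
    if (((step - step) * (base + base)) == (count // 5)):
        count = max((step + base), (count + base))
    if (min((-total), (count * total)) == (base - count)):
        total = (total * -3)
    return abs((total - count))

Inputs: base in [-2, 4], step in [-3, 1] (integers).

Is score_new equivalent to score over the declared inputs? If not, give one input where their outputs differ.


Not equivalent: base=4, step=1 separates them (3 vs 1).
score: count becomes 5; next total becomes 8; next (((step - step) * (base + base)) == (count // 5)) evaluates to false; next (min((-total), (count * total)) == (base - count)) evaluates to false; next final value 3
score_new: count becomes 5; next scale becomes 8; next (((step - step) * (base + base)) == (count // 6)) evaluates to true; next count becomes 9; next (min((-scale), (count * scale)) == (base - count)) evaluates to false; next final value 1
verdict: not equivalent; witness: base=4, step=1


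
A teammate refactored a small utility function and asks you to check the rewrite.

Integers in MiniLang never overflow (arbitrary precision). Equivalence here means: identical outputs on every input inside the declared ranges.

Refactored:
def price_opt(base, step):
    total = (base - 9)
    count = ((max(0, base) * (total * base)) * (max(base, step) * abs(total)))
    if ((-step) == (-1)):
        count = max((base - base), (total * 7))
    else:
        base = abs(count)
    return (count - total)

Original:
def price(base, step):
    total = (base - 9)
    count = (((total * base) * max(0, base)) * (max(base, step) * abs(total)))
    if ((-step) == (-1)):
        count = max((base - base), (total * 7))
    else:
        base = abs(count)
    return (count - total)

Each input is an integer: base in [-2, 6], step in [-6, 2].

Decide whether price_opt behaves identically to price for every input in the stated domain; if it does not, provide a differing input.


Comparing the listings, the differences include: same computation, different form.
Tracing base=4, step=-4: price: total = -5; count = -1600; ((-step) == (-1)) -> false; base = 1600; return -1595 | price_opt: total = -5; count = -1600; ((-step) == (-1)) -> false; base = 1600; return -1595 — matching result -1595.
Checked all 81 inputs in the declared domain: the outputs agree on every one.
verdict: equivalent


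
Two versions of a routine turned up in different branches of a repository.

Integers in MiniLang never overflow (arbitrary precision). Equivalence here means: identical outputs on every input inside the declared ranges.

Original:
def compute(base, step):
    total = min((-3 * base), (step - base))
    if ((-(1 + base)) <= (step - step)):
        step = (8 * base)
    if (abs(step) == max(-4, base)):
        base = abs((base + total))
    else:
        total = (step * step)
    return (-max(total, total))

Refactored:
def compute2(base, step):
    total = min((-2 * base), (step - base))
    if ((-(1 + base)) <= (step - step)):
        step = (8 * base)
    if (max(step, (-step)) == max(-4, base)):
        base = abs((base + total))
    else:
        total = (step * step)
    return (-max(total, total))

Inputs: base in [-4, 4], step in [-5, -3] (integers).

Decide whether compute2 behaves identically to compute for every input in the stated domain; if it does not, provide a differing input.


The suspicious edit (`-3` became `-2`) never changes the result for any input inside the declared domain.
One worked example (base=2, step=-3) — compute: total := -6 | ((-(1 + base)) <= (step - step)): true | step := 16 | (abs(step) == max(-4, base)): false | total := 256 | result -256; compute2: total := -5 | ((-(1 + base)) <= (step - step)): true | step := 16 | (max(step, (-step)) == max(-4, base)): false | total := 256 | result -256; agreement on -256.
Every one of the 27 inputs gives matching results.
verdict: equivalent


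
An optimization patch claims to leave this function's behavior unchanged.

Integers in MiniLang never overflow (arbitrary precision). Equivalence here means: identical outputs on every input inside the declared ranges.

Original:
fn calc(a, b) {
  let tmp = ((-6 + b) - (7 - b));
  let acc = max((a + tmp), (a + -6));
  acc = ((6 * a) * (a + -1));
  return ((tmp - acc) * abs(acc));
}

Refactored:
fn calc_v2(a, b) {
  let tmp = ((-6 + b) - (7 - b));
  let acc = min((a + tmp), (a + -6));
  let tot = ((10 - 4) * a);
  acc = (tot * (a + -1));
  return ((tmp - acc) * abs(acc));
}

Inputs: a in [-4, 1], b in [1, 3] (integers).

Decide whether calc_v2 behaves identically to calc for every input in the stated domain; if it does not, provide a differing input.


Although `max((a + tmp), (a + -6))` became `min((a + tmp), (a + -6))`, no input in the stated domain can expose it.
One worked example (a=1, b=1) — calc: tmp = -11; acc = -5; acc = 0; return 0; calc_v2: tmp = -11; acc = -10; tot = 6; acc = 0; return 0; agreement on 0.
Across all 18 domain points the two functions coincide.
verdict: equivalent
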